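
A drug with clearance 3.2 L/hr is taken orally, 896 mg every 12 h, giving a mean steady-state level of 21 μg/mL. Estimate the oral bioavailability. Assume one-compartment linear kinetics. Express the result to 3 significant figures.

F·D/τ = CL·Css at steady state → F = CL·Css·τ / D.
F = 3.2 × 21 × 12 / 896 = 0.900

0.900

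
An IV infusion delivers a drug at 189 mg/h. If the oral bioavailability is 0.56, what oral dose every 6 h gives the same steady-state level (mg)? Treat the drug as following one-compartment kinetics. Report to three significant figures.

To maintain the same Css, the systemic dosing rate must be unchanged: F·D/τ = infusion rate.
D = rate × τ / F = 189 × 6 / 0.56 = 2025 mg

2030 mg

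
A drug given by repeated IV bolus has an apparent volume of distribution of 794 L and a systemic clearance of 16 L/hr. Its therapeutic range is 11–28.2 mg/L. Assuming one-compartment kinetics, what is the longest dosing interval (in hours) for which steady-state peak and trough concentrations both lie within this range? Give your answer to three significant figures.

k = CL / Vd = 16.00 / 794.0 = 0.02015 h⁻¹
Between IV bolus doses, concentration decays as C = C₀·e^(−kτ), so C_peak/C_trough = e^(kτ).
τ_max = ln(C_peak/C_trough) / k = ln(28.2/11) / 0.02015 = 0.9414 / 0.02015 = 46.72 h

46.7 h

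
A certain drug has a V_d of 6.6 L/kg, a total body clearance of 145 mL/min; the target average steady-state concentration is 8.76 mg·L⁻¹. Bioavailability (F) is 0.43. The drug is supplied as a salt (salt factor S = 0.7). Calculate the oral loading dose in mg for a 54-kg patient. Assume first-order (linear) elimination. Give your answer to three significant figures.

10400 mg

Vd = 6.6 L/kg × 54 kg = 356.4 L
Loading dose depends on Vd (not clearance): it fills the distribution volume.
LD = Vd × C / F / S = 356.4 × 8.760 / 0.43 / 0.7 = 10370 mg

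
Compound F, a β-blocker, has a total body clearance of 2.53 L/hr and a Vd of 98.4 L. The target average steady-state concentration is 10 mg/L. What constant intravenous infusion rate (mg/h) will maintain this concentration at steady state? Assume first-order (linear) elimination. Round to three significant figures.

25.3 mg/h

Rate = CL × Css = 2.530 × 10 = 25.30 mg/h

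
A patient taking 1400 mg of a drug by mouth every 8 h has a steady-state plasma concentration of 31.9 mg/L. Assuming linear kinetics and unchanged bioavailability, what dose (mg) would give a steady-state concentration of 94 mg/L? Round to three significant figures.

For first-order elimination, Css ∝ F·D/(CL·τ); F and CL are unchanged, so Css ∝ D/τ.
D₂ = D₁ × (Css,target / Css,current) = 1400 × 94/31.9 = 4125 mg

4130 mg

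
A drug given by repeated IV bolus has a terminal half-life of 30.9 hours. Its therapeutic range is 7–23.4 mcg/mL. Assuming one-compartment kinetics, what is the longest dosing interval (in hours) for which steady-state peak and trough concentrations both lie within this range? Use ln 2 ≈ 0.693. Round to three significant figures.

k = 0.693 / t½ = 0.693 / 30.9 = 0.02243 h⁻¹
Between IV bolus doses, concentration decays as C = C₀·e^(−kτ), so C_peak/C_trough = e^(kτ).
τ_max = ln(C_peak/C_trough) / k = ln(23.4/7) / 0.02243 = 1.207 / 0.02243 = 53.81 h

53.8 h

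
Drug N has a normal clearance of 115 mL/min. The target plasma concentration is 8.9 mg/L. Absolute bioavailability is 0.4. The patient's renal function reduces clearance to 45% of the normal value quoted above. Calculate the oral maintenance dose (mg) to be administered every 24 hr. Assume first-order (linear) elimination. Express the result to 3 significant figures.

CL = 115 mL/min = 115 × 0.06 = 6.900 L/h
Patient clearance = 0.45 × 6.900 = 3.105 L/h
D = CL × Css × τ / F = 3.105 × 8.9 × 24 / 0.4 = 1658 mg

1660 mg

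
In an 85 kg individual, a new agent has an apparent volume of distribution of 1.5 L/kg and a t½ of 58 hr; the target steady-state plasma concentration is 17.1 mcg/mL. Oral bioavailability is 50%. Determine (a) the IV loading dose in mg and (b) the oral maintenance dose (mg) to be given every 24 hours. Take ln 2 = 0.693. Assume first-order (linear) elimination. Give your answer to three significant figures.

Total Vd = 1.5 × 85 = 127.5 L
LD = Vd × C = 127.5 × 17.1 = 2180 mg
CL = 0.693 × Vd / t½ = 0.693 × 127.5 / 58 = 1.523 L/h
D = CL × Css × τ / F = 1.523 × 17.1 × 24 / 0.5 = 1250 mg

(a) 2180 mg; (b) 1250 mg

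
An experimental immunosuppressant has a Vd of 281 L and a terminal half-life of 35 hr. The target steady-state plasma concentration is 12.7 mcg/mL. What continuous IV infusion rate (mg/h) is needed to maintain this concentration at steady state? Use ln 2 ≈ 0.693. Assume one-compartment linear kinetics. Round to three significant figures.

CL = 0.693 × Vd / t½ = 0.693 × 281.0 / 35 = 5.564 L/h
Infusion rate = CL × Css = 5.564 × 12.7 = 70.66 mg/h

70.7 mg/h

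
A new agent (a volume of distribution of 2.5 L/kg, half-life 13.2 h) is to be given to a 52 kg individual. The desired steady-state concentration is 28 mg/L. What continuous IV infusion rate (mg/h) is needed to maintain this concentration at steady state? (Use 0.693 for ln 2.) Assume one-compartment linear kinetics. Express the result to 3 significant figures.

191 mg/h

Total Vd = 2.5 × 52 = 130.0 L
CL = ln 2 · Vd / t½ = 0.693 × 130.0 / 13.2 = 6.825 L/h
Infusion rate = CL × Css = 6.825 × 28 = 191.1 mg/h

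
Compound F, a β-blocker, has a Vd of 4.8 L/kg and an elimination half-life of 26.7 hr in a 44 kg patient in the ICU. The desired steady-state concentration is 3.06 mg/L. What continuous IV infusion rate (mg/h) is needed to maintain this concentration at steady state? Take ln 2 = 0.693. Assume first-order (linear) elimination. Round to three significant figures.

Vd(total) = 44 kg × 4.8 L/kg = 211.2 L
k = 0.693/26.7 = 0.02596 h⁻¹, so CL = k·Vd = 0.02596 × 211.2 = 5.483 L/h
Infusion rate = CL × Css = 5.483 × 3.06 = 16.78 mg/h

16.8 mg/h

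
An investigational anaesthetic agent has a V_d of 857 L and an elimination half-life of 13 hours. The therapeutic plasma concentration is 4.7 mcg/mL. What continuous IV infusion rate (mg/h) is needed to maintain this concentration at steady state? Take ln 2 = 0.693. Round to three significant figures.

k = 0.693/13 = 0.05331 h⁻¹, so CL = k·Vd = 0.05331 × 857.0 = 45.69 L/h
Infusion rate = CL × Css = 45.69 × 4.7 = 214.7 mg/h

215 mg/h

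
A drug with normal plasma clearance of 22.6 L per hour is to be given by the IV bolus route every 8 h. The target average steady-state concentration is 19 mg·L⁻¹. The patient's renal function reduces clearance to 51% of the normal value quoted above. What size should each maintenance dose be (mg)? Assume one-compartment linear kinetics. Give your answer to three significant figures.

1750 mg

Patient clearance = 0.51 × 22.60 = 11.53 L/h
D = CL × Css × τ = 11.53 × 19 × 8 = 1753 mg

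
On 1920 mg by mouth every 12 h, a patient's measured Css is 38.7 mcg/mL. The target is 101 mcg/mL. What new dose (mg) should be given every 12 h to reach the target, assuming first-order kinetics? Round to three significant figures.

With linear kinetics, Css is proportional to dose rate (D/τ) at fixed clearance.
D₂ = D₁ × (Css,target / Css,current) = 1920 × 101/38.7 = 5011 mg

5010 mg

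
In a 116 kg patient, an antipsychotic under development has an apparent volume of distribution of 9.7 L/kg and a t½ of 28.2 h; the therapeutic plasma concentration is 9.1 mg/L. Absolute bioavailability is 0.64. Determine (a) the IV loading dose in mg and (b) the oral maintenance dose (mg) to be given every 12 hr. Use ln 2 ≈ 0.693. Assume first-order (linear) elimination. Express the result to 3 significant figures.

Vd = 9.7 L/kg × 116 kg = 1125 L
LD = Vd × C = 1125 × 9.1 = 10240 mg
CL = 0.693 × Vd / t½ = 0.693 × 1125 / 28.2 = 27.65 L/h
D = CL × Css × τ / F = 27.65 × 9.1 × 12 / 0.64 = 4718 mg

(a) 10200 mg; (b) 4720 mg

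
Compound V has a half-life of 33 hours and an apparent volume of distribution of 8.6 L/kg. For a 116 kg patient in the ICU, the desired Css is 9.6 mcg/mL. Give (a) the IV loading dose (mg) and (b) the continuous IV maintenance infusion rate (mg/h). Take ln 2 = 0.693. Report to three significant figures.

(a) 9580 mg; (b) 201 mg/h

Vd(total) = 116 kg × 8.6 L/kg = 997.6 L
LD = Vd × C = 997.6 × 9.6 = 9577 mg
CL = 0.693 × Vd / t½ = 0.693 × 997.6 / 33 = 20.95 L/h
Infusion rate = CL × Css = 20.95 × 9.6 = 201.1 mg/h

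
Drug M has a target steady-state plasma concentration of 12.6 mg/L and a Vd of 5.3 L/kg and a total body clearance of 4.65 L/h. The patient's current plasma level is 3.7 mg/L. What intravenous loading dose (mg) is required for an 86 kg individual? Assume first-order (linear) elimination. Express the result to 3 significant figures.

Vd = 5.3 L/kg × 86 kg = 455.8 L
Concentration deficit ΔC = 12.6 − 3.7 = 8.900 mg/L
LD = Vd × ΔC = 455.8 × 8.900 = 4057 mg

4060 mg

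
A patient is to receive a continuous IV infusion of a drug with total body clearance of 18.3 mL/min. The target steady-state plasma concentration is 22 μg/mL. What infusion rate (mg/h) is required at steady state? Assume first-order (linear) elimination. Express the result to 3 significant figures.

24.2 mg/h

Convert clearance: 18.3 mL/min × 60 min/h ÷ 1000 mL/L = 1.098 L/h
Infusion rate = CL · Css = 1.098 L/h × 22 mg/L = 24.16 mg/h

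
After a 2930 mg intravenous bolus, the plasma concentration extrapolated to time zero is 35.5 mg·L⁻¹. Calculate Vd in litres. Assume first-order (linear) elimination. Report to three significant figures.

82.5 L

Immediately after an IV bolus, C₀ = Dose / Vd, so Vd = Dose / C₀.
Vd = 2930 / 35.5 = 82.54 L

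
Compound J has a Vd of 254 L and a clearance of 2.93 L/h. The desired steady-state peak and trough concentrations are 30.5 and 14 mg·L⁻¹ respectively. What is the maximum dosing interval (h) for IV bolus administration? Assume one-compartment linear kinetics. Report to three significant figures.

k = CL / Vd = 2.930 / 254.0 = 0.01154 h⁻¹
Between IV bolus doses, concentration decays as C = C₀·e^(−kτ), so C_peak/C_trough = e^(kτ).
τ_max = ln(C_peak/C_trough) / k = ln(30.5/14) / 0.01154 = 0.7787 / 0.01154 = 67.48 h

67.5 h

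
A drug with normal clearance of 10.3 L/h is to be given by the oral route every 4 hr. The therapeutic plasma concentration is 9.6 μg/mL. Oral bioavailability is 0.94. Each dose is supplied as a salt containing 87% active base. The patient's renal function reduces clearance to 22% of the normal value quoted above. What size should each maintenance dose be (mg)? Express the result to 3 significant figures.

Patient clearance = 0.22 × 10.30 = 2.266 L/h
At steady state, dose per interval replaces the amount cleared in that interval: F·S·D/τ = CL·Css.
D = CL × Css × τ / F / S = 2.266 × 9.6 × 4 / 0.94 / 0.87 = 106.4 mg

106 mg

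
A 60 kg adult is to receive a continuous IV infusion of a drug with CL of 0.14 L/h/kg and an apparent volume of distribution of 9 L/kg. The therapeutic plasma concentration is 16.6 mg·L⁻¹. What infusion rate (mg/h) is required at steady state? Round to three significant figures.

139 mg/h

CL = 0.14 L/h/kg × 60 kg = 8.400 L/h
Infusion rate = CL · Css = 8.400 L/h × 16.6 mg/L = 139.4 mg/h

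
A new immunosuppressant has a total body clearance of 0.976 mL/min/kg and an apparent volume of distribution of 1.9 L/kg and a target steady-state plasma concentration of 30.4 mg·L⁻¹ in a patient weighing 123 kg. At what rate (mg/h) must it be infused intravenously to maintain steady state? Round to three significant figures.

CL = 0.976 mL/min/kg × 123 kg = 120.0 mL/min = 120.0 × 60/1000 = 7.200 L/h
R₀ = 7.200 × 30.4 = 218.9 mg/h

219 mg/h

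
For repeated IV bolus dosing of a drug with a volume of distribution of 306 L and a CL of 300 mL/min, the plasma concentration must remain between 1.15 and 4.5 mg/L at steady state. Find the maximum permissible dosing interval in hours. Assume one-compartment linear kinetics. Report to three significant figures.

Convert clearance: 300 mL/min × 60 min/h ÷ 1000 mL/L = 18.00 L/h
k = CL / Vd = 18.00 / 306.0 = 0.05882 h⁻¹
Between IV bolus doses, concentration decays as C = C₀·e^(−kτ), so C_peak/C_trough = e^(kτ).
τ_max = ln(C_peak/C_trough) / k = ln(4.5/1.15) / 0.05882 = 1.364 / 0.05882 = 23.19 h

23.2 h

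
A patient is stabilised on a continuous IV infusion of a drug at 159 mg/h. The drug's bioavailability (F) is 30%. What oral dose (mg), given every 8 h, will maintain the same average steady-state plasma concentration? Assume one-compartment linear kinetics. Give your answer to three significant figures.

4240 mg

To maintain the same Css, the systemic dosing rate must be unchanged: F·D/τ = infusion rate.
D = rate × τ / F = 159 × 8 / 0.3 = 4240 mg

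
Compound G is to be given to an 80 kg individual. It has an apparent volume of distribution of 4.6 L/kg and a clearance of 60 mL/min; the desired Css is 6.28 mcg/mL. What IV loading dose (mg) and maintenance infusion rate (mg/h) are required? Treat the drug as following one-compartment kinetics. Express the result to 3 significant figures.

(a) 2310 mg; (b) 22.6 mg/h

Total Vd = 4.6 × 80 = 368.0 L
LD = Vd · C_target = 368.0 × 6.28 = 2311 mg
CL = 60 mL/min = 60 × 0.06 = 3.600 L/h
Maintenance: replace elimination → rate = CL × Css = 3.600 × 6.28 = 22.61 mg/h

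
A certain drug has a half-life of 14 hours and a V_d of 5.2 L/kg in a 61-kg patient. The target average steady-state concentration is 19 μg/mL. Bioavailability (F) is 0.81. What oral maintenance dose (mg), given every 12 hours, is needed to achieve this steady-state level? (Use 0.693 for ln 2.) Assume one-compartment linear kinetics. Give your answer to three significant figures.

Total Vd = 5.2 × 61 = 317.2 L
k = 0.693/14 = 0.04950 h⁻¹, so CL = k·Vd = 0.04950 × 317.2 = 15.70 L/h
D = CL × Css × τ / F = 15.70 × 19 × 12 / 0.81 = 4419 mg

4420 mg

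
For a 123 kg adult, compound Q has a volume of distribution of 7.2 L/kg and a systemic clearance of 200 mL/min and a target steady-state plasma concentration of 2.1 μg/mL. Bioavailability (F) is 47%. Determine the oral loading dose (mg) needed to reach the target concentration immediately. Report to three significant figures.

3960 mg

Vd = 7.2 L/kg × 123 kg = 885.6 L
LD = Vd × C / F = 885.6 × 2.100 / 0.47 = 3957 mg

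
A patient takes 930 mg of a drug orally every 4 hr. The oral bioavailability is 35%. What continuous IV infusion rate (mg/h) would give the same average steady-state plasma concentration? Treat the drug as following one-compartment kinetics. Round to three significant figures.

81.4 mg/h

Equivalent systemic input: infusion rate = F·D/τ.
Rate = 0.35 × 930 / 4 = 81.38 mg/h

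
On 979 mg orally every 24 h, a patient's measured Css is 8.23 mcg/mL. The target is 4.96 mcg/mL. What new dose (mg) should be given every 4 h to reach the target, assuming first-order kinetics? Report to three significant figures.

98.3 mg

For first-order elimination, Css ∝ F·D/(CL·τ); F and CL are unchanged, so Css ∝ D/τ.
D₂ = D₁ × (Css,target / Css,current) × (τ₂/τ₁) = 979 × (4.96/8.23) × (4/24) = 98.34 mg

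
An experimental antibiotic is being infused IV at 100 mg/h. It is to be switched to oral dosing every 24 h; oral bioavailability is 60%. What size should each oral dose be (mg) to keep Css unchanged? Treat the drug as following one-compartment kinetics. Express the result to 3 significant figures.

4000 mg

To maintain the same Css, the systemic dosing rate must be unchanged: F·D/τ = infusion rate.
D = rate × τ / F = 100 × 24 / 0.6 = 4000 mg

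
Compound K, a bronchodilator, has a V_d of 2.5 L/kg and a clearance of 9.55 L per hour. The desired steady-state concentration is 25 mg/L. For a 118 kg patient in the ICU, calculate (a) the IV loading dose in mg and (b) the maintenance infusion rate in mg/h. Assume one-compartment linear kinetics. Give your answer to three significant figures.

Vd(total) = 118 kg × 2.5 L/kg = 295.0 L
Loading dose = Vd × C = 295.0 × 25 = 7375 mg
Maintenance: replace elimination → rate = CL × Css = 9.550 × 25 = 238.8 mg/h

(a) 7380 mg; (b) 239 mg/h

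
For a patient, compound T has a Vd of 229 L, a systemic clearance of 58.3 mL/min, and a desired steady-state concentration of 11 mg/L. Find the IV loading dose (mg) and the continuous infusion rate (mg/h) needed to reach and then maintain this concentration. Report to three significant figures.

Loading dose = Vd × C = 229.0 × 11 = 2519 mg
Convert clearance: 58.3 mL/min × 60 min/h ÷ 1000 mL/L = 3.498 L/h
Infusion rate = 3.498 L/h × 11 mg/L = 38.48 mg/h

(a) 2520 mg; (b) 38.5 mg/h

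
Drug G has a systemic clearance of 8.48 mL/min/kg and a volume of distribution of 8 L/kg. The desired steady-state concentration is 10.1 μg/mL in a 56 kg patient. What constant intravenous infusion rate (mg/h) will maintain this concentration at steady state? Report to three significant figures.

288 mg/h

CL = 8.48 mL/min/kg × 56 kg = 474.9 mL/min = 474.9 × 60/1000 = 28.49 L/h
Vd does not affect the maintenance rate; only clearance governs steady-state input.
Rate = CL × Css = 28.49 × 10.1 = 287.7 mg/h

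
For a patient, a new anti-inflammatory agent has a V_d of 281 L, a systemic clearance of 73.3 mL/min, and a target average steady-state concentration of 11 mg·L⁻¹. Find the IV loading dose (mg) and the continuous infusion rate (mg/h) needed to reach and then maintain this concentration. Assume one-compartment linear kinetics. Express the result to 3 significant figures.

Loading: fill Vd to C_target → 281.0 L × 11 mg/L = 3091 mg
Convert clearance: 73.3 mL/min × 60 min/h ÷ 1000 mL/L = 4.398 L/h
Infusion rate = 4.398 L/h × 11 mg/L = 48.38 mg/h

(a) 3090 mg; (b) 48.4 mg/h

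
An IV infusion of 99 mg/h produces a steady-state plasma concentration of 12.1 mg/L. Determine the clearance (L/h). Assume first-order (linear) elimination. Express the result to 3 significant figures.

8.18 L/h

At steady state, infusion rate = CL × Css, so CL = rate / Css.
CL = 99 / 12.1 = 8.182 L/h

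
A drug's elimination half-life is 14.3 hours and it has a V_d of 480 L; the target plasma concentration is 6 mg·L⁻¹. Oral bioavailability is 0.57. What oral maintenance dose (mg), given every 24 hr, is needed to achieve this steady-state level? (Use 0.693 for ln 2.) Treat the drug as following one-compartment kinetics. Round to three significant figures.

5880 mg

CL = 0.693 × Vd / t½ = 0.693 × 480.0 / 14.3 = 23.26 L/h
D = CL × Css × τ / F = 23.26 × 6 × 24 / 0.57 = 5876 mg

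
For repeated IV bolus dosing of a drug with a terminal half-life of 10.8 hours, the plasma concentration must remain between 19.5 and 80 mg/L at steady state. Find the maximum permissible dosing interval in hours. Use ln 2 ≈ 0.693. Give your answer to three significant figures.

22.0 h

k = 0.693 / t½ = 0.693 / 10.8 = 0.06417 h⁻¹
Between IV bolus doses, concentration decays as C = C₀·e^(−kτ), so C_peak/C_trough = e^(kτ).
τ_max = ln(C_peak/C_trough) / k = ln(80/19.5) / 0.06417 = 1.412 / 0.06417 = 22.00 h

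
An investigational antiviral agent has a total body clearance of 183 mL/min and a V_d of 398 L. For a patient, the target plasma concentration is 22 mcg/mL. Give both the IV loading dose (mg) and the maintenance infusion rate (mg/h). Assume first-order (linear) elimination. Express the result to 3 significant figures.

(a) 8760 mg; (b) 242 mg/h

Loading: fill Vd to C_target → 398.0 L × 22 mg/L = 8756 mg
CL = 183 mL/min × 60/1000 = 10.98 L/h
Maintenance: replace elimination → rate = CL × Css = 10.98 × 22 = 241.6 mg/h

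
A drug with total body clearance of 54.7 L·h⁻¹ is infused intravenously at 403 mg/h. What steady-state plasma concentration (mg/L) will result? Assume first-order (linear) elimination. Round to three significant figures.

Css = rate / CL = 403 / 54.70 = 7.367 mg/L

7.37 mg/L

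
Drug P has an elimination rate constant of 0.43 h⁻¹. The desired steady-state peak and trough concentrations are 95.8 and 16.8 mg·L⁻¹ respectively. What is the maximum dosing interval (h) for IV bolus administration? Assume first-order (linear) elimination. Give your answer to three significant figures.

4.05 h

Between IV bolus doses, concentration decays as C = C₀·e^(−kτ), so C_peak/C_trough = e^(kτ).
τ_max = ln(C_peak/C_trough) / k = ln(95.8/16.8) / 0.4300 = 1.741 / 0.4300 = 4.049 h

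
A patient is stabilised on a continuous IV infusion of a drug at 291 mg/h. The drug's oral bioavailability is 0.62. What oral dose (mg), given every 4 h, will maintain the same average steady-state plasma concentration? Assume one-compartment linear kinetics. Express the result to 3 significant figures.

1880 mg

To maintain the same Css, the systemic dosing rate must be unchanged: F·D/τ = infusion rate.
D = rate × τ / F = 291 × 4 / 0.62 = 1877 mg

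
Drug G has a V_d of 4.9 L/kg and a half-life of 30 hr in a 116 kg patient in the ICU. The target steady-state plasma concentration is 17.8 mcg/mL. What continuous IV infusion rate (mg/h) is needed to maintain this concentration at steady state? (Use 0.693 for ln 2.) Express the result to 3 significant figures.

Vd = 4.9 L/kg × 116 kg = 568.4 L
CL = 0.693 × Vd / t½ = 0.693 × 568.4 / 30 = 13.13 L/h
Infusion rate = CL × Css = 13.13 × 17.8 = 233.7 mg/h

234 mg/h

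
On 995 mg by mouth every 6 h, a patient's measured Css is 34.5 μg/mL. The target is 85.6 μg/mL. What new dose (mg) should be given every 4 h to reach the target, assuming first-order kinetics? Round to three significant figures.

With linear kinetics, Css is proportional to dose rate (D/τ) at fixed clearance.
D₂ = D₁ × (Css,target / Css,current) × (τ₂/τ₁) = 995 × (85.6/34.5) × (4/6) = 1646 mg

1650 mg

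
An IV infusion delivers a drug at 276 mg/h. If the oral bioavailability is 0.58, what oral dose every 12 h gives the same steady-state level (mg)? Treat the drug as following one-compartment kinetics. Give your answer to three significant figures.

5710 mg

To maintain the same Css, the systemic dosing rate must be unchanged: F·D/τ = infusion rate.
D = rate × τ / F = 276 × 12 / 0.58 = 5710 mg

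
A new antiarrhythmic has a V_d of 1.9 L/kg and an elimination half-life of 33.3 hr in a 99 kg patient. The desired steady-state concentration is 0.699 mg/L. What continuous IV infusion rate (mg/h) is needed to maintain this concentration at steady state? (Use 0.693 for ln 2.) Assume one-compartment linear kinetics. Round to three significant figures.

2.74 mg/h

Vd = 1.9 L/kg × 99 kg = 188.1 L
CL = ln 2 · Vd / t½ = 0.693 × 188.1 / 33.3 = 3.915 L/h
Infusion rate = CL × Css = 3.915 × 0.699 = 2.737 mg/h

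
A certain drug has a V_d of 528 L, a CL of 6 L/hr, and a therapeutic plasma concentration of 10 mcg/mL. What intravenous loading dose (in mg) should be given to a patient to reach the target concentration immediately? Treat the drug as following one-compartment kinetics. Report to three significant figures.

5280 mg

LD = Vd × C = 528.0 × 10.00 = 5280 mg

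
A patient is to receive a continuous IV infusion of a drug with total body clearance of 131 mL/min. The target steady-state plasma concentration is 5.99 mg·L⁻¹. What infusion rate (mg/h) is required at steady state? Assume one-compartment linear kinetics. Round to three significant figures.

CL = 131 mL/min = 131 × 0.06 = 7.860 L/h
At steady state, infusion rate equals elimination rate: rate in = CL × Css.
R₀ = 7.860 × 5.99 = 47.08 mg/h

47.1 mg/h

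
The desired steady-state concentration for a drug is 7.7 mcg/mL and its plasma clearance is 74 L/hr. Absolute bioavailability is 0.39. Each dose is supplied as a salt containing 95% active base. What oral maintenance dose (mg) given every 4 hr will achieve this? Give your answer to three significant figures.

6150 mg

At steady state, dose per interval replaces the amount cleared in that interval: F·S·D/τ = CL·Css.
D = CL × Css × τ / F / S = 74.00 × 7.7 × 4 / 0.39 / 0.95 = 6152 mg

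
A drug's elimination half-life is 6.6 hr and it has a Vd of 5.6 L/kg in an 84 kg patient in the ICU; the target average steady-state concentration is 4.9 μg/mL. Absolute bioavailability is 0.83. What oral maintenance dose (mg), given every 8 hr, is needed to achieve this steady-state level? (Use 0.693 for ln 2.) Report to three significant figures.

2330 mg

Total Vd = 5.6 × 84 = 470.4 L
CL = 0.693 × Vd / t½ = 0.693 × 470.4 / 6.6 = 49.39 L/h
D = CL × Css × τ / F = 49.39 × 4.9 × 8 / 0.83 = 2333 mg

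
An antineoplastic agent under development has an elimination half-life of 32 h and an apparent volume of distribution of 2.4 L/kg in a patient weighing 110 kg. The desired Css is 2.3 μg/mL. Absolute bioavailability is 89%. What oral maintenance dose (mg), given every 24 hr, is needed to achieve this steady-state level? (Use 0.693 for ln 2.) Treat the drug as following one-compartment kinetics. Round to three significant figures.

355 mg

Vd(total) = 110 kg × 2.4 L/kg = 264.0 L
k = 0.693/32 = 0.02166 h⁻¹, so CL = k·Vd = 0.02166 × 264.0 = 5.718 L/h
D = CL × Css × τ / F = 5.718 × 2.3 × 24 / 0.89 = 354.6 mg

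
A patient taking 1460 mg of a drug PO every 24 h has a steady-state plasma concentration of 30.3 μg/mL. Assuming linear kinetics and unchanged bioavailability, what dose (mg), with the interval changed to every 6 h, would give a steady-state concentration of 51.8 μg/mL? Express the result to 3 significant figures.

624 mg

For first-order elimination, Css ∝ F·D/(CL·τ); F and CL are unchanged, so Css ∝ D/τ.
D₂ = D₁ × (Css,target / Css,current) × (τ₂/τ₁) = 1460 × (51.8/30.3) × (6/24) = 624.0 mg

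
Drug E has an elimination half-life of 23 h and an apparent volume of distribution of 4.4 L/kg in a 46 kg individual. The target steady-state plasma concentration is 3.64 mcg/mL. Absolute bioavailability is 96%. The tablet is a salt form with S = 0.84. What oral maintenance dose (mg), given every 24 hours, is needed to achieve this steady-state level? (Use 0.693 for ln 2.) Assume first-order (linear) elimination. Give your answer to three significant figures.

661 mg

Vd = 4.4 L/kg × 46 kg = 202.4 L
CL = ln 2 · Vd / t½ = 0.693 × 202.4 / 23 = 6.098 L/h
D = CL × Css × τ / F / S = 6.098 × 3.64 × 24 / 0.96 / 0.84 = 660.6 mg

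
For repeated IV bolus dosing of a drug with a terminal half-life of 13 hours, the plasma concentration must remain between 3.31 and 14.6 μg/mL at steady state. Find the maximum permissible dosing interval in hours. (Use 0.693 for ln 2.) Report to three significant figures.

k = 0.693 / t½ = 0.693 / 13 = 0.05331 h⁻¹
Between IV bolus doses, concentration decays as C = C₀·e^(−kτ), so C_peak/C_trough = e^(kτ).
τ_max = ln(C_peak/C_trough) / k = ln(14.6/3.31) / 0.05331 = 1.484 / 0.05331 = 27.84 h

27.8 h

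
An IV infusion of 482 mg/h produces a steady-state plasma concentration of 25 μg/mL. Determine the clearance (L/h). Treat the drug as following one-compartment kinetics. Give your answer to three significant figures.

19.3 L/h

At steady state, infusion rate = CL × Css, so CL = rate / Css.
CL = 482 / 25 = 19.28 L/h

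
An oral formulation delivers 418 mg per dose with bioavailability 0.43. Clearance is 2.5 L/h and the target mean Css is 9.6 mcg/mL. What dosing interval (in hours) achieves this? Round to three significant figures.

F·D/τ = CL·Css → τ = F·D / (CL·Css).
τ = 0.43 × 418 / (2.5 × 9.6) = 7.489 h

7.49 h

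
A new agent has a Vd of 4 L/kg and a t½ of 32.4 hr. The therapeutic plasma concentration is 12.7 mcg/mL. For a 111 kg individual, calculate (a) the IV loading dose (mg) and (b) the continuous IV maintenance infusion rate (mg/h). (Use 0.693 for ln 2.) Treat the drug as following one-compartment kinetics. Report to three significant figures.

(a) 5640 mg; (b) 121 mg/h

Vd = 4 L/kg × 111 kg = 444.0 L
LD = Vd × C = 444.0 × 12.7 = 5639 mg
CL = 0.693 × Vd / t½ = 0.693 × 444.0 / 32.4 = 9.497 L/h
Infusion rate = CL × Css = 9.497 × 12.7 = 120.6 mg/h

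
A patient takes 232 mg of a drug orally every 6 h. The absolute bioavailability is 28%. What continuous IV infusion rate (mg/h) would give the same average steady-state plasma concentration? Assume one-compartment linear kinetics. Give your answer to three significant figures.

Equivalent systemic input: infusion rate = F·D/τ.
Rate = 0.28 × 232 / 6 = 10.83 mg/h

10.8 mg/h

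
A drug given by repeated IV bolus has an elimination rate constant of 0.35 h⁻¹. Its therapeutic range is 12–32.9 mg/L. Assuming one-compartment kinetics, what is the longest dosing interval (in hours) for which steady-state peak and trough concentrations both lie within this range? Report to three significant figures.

2.88 h

Between IV bolus doses, concentration decays as C = C₀·e^(−kτ), so C_peak/C_trough = e^(kτ).
τ_max = ln(C_peak/C_trough) / k = ln(32.9/12) / 0.3500 = 1.009 / 0.3500 = 2.883 h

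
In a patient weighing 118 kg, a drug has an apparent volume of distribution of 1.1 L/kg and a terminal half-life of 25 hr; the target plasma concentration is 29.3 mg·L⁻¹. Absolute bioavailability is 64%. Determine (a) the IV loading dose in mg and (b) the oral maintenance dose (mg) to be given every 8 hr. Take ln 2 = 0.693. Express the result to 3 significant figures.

Vd(total) = 118 kg × 1.1 L/kg = 129.8 L
LD = Vd × C = 129.8 × 29.3 = 3803 mg
CL = 0.693 × Vd / t½ = 0.693 × 129.8 / 25 = 3.598 L/h
D = CL × Css × τ / F = 3.598 × 29.3 × 8 / 0.64 = 1318 mg

(a) 3800 mg; (b) 1320 mg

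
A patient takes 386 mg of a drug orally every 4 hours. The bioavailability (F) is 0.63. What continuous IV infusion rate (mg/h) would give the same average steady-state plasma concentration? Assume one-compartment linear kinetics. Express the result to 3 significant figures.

Equivalent systemic input: infusion rate = F·D/τ.
Rate = 0.63 × 386 / 4 = 60.80 mg/h

60.8 mg/h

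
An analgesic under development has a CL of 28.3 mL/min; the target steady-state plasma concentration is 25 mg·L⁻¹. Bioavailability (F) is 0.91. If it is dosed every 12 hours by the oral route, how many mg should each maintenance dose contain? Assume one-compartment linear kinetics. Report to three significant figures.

Convert clearance: 28.3 mL/min × 60 min/h ÷ 1000 mL/L = 1.698 L/h
At steady state, dose per interval replaces the amount cleared in that interval: F·D/τ = CL·Css.
D = CL × Css × τ / F = 1.698 × 25 × 12 / 0.91 = 559.8 mg

560 mg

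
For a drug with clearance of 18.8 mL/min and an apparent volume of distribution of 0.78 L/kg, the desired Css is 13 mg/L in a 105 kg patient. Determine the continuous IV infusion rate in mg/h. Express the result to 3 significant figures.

Convert clearance: 18.8 mL/min × 60 min/h ÷ 1000 mL/L = 1.128 L/h
Maintenance depends on clearance, not Vd — rate in must match rate out.
Infusion rate = CL · Css = 1.128 L/h × 13 mg/L = 14.66 mg/h

14.7 mg/h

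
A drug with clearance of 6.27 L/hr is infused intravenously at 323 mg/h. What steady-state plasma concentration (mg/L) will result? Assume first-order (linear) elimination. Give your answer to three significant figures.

51.5 mg/L

Css = rate / CL = 323 / 6.270 = 51.52 mg/L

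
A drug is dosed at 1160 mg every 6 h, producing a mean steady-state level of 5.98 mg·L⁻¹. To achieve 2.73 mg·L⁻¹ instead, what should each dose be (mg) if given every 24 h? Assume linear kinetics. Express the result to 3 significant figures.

2120 mg

For first-order elimination, Css ∝ F·D/(CL·τ); F and CL are unchanged, so Css ∝ D/τ.
D₂ = D₁ × (Css,target / Css,current) × (τ₂/τ₁) = 1160 × (2.73/5.98) × (24/6) = 2118 mg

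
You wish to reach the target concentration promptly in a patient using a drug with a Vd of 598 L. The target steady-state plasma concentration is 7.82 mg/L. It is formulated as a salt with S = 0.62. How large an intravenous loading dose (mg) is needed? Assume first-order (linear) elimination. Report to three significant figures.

LD = Vd × C / S = 598.0 × 7.820 / 0.62 = 7543 mg

7540 mg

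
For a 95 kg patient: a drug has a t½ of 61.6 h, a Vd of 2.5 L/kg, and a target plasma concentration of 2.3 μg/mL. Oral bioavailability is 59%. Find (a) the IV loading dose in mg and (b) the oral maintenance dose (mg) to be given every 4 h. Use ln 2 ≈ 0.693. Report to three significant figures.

Vd(total) = 95 kg × 2.5 L/kg = 237.5 L
LD = Vd × C = 237.5 × 2.3 = 546.3 mg
CL = 0.693 × Vd / t½ = 0.693 × 237.5 / 61.6 = 2.672 L/h
D = CL × Css × τ / F = 2.672 × 2.3 × 4 / 0.59 = 41.67 mg

(a) 546 mg; (b) 41.7 mg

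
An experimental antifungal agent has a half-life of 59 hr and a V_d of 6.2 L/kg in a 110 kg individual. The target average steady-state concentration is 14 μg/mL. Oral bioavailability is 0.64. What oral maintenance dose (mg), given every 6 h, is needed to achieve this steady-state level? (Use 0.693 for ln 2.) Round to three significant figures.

Total Vd = 6.2 × 110 = 682.0 L
CL = 0.693 × Vd / t½ = 0.693 × 682.0 / 59 = 8.011 L/h
D = CL × Css × τ / F = 8.011 × 14 × 6 / 0.64 = 1051 mg

1050 mg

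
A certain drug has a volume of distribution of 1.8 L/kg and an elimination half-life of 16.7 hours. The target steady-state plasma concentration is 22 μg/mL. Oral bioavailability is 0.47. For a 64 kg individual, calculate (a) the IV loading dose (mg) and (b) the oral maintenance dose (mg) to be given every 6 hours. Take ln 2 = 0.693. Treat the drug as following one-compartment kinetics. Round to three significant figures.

(a) 2530 mg; (b) 1340 mg

Total Vd = 1.8 × 64 = 115.2 L
LD = Vd × C = 115.2 × 22 = 2534 mg
CL = 0.693 × Vd / t½ = 0.693 × 115.2 / 16.7 = 4.780 L/h
D = CL × Css × τ / F = 4.780 × 22 × 6 / 0.47 = 1342 mg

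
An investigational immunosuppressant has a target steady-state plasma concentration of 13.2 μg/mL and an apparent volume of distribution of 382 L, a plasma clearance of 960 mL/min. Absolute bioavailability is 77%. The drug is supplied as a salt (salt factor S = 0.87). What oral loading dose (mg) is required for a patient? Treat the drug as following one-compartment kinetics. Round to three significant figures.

7530 mg

LD = Vd × C / F / S = 382.0 × 13.20 / 0.77 / 0.87 = 7527 mg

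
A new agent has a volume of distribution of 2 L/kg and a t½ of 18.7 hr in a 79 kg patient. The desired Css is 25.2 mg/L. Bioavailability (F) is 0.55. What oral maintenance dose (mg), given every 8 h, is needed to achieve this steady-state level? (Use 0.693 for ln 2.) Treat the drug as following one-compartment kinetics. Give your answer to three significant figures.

Total Vd = 2 × 79 = 158.0 L
CL = 0.693 × Vd / t½ = 0.693 × 158.0 / 18.7 = 5.855 L/h
D = CL × Css × τ / F = 5.855 × 25.2 × 8 / 0.55 = 2146 mg

2150 mg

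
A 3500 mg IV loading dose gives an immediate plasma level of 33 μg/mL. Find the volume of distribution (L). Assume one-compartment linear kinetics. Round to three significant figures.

Immediately after an IV bolus, C₀ = Dose / Vd, so Vd = Dose / C₀.
Vd = 3500 / 33 = 106.1 L

106 L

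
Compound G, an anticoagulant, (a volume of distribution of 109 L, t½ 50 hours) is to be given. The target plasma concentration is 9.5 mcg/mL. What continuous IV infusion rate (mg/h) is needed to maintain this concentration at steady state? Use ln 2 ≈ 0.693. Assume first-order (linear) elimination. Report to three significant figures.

14.4 mg/h

CL = ln 2 · Vd / t½ = 0.693 × 109.0 / 50 = 1.511 L/h
Infusion rate = CL × Css = 1.511 × 9.5 = 14.35 mg/h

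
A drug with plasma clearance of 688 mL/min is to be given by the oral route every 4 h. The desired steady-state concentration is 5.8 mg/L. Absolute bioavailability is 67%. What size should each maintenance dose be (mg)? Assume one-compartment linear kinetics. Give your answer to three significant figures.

CL = 688 mL/min × 60/1000 = 41.28 L/h
At steady state, dose per interval replaces the amount cleared in that interval: F·D/τ = CL·Css.
D = CL × Css × τ / F = 41.28 × 5.8 × 4 / 0.67 = 1429 mg

1430 mg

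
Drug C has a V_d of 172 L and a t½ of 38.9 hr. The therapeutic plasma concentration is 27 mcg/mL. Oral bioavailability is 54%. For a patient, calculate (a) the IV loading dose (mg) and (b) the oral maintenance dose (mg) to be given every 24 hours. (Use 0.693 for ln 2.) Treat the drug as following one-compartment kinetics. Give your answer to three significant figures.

(a) 4640 mg; (b) 3680 mg

LD = Vd × C = 172.0 × 27 = 4644 mg
CL = 0.693 × Vd / t½ = 0.693 × 172.0 / 38.9 = 3.064 L/h
D = CL × Css × τ / F = 3.064 × 27 × 24 / 0.54 = 3677 mg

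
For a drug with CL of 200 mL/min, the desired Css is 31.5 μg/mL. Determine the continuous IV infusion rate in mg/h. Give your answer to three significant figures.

CL = 200 mL/min × 60/1000 = 12.00 L/h
At steady state, infusion rate equals elimination rate: rate in = CL × Css.
Infusion rate = CL · Css = 12.00 L/h × 31.5 mg/L = 378.0 mg/h

378 mg/h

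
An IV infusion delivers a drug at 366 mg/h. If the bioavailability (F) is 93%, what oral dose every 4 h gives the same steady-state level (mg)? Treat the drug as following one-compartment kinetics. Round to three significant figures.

To maintain the same Css, the systemic dosing rate must be unchanged: F·D/τ = infusion rate.
D = rate × τ / F = 366 × 4 / 0.93 = 1574 mg

1570 mg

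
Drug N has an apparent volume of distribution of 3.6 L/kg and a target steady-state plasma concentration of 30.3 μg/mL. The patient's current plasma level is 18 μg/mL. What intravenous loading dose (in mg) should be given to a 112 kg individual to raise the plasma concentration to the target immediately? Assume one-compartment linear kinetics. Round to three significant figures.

4960 mg

Total Vd = 3.6 × 112 = 403.2 L
Concentration deficit ΔC = 30.3 − 18 = 12.30 mg/L
LD = Vd × ΔC = 403.2 × 12.30 = 4959 mg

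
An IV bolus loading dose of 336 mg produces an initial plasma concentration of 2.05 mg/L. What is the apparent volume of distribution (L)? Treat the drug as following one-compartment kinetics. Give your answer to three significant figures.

164 L

Immediately after an IV bolus, C₀ = Dose / Vd, so Vd = Dose / C₀.
Vd = 336 / 2.05 = 163.9 L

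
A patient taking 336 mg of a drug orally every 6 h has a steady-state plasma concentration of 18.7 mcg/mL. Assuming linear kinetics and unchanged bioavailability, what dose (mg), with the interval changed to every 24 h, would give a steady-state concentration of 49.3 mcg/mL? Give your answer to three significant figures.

3540 mg

For first-order elimination, Css ∝ F·D/(CL·τ); F and CL are unchanged, so Css ∝ D/τ.
D₂ = D₁ × (Css,target / Css,current) × (τ₂/τ₁) = 336 × (49.3/18.7) × (24/6) = 3543 mg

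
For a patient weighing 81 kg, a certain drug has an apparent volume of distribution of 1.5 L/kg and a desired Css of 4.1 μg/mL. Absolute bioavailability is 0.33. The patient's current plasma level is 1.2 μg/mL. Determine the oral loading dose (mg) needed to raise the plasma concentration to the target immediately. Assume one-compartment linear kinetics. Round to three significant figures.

1070 mg

Total Vd = 1.5 × 81 = 121.5 L
The loading dose fills Vd to the target concentration.
Concentration deficit ΔC = 4.1 − 1.2 = 2.900 mg/L
LD = Vd × ΔC / F = 121.5 × 2.900 / 0.33 = 1068 mg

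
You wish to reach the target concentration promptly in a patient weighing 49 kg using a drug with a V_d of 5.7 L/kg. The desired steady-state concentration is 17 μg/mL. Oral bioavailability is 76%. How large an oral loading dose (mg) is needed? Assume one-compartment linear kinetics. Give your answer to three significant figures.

Total Vd = 5.7 × 49 = 279.3 L
LD = Vd × C / F = 279.3 × 17.00 / 0.76 = 6248 mg

6250 mg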